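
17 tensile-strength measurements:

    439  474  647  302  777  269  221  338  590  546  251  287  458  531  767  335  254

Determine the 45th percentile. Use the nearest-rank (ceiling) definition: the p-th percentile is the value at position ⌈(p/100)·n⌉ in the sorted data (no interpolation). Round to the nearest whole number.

Sorted: 221, 251, 254, 269, 287, 302, 335, 338, 439, 458, 474, 531, 546, 590, 647, 767, 777.
n = 17.
Position = ⌈45/100 · 17⌉ = ⌈7.65⌉ = 8.
The value at rank 8 is 338.

338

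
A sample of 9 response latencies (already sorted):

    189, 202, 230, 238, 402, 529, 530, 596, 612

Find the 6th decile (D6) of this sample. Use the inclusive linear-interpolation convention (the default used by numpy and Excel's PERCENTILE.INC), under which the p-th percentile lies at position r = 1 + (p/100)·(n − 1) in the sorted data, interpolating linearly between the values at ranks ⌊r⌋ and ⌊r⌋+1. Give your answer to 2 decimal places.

503.60

n = 9.
r = 1 + (60/100)·(9 − 1) = 1 + 4.8 = 5.8.
Rank 5 is 402 and rank 6 is 529.
Interpolate: 402 + 0.8·(529 − 402) = 402 + 0.8·127 = 503.6.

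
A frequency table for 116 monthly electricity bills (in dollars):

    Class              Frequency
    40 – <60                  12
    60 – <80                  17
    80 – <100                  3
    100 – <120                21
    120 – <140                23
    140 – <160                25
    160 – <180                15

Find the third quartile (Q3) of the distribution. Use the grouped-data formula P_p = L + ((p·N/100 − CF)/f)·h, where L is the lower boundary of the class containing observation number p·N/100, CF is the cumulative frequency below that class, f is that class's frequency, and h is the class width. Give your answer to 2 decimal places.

148.80

N = 116; target position k = 75/100 · 116 = 87.
Cumulative frequencies: 12, 29, 32, 53, 76, 101, 116.
Observation 87 falls in the class 140 – <160.
L = 140, CF = 76, f = 25, h = 20.
P75 = 140 + ((87 − 76)/25)·20 = 140 + 8.8 = 148.8.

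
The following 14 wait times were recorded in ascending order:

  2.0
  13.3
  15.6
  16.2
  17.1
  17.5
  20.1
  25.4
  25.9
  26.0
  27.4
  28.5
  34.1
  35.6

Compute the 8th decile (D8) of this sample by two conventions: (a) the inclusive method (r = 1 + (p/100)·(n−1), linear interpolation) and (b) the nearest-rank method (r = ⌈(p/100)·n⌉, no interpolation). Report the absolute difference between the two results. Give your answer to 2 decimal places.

n = 14.
(a) r = 11.4; between ranks 11 (27.4) and 12 (28.5): 27.84.
(b) the nearest-rank method: rank 12 → 28.5.
|27.84 − 28.5| = 0.66.

0.66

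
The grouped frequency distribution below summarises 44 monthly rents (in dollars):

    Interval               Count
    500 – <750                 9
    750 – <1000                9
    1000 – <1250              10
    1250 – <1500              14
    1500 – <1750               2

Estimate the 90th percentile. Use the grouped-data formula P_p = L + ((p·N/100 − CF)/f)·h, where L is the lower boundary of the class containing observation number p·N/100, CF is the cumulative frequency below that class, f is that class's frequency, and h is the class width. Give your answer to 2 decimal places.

N = 44; target position k = 90/100 · 44 = 39.6.
Cumulative frequencies: 9, 18, 28, 42, 44.
Observation 39.6 falls in the class 1250 – <1500.
L = 1250, CF = 28, f = 14, h = 250.
P90 = 1250 + ((39.6 − 28)/14)·250 = 1250 + 207.143 = 1457.14.

1457.14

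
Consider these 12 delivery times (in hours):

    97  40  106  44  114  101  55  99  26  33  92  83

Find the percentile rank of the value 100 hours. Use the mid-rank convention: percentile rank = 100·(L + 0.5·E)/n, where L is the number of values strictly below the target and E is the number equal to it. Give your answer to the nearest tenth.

75.0

Sorted: 26, 33, 40, 44, 55, 83, 92, 97, 99, 101, 106, 114.
Count below 100: L = 9; count equal: E = 0; n = 12.
Percentile rank = 100·(9 + 0.5·0)/12 = 100·9/12 = 75.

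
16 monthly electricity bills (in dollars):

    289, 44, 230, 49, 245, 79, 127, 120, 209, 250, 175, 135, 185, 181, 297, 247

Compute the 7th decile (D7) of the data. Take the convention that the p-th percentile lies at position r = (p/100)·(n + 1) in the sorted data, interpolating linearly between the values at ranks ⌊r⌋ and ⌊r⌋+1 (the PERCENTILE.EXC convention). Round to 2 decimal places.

Sorted: 44, 49, 79, 120, 127, 135, 175, 181, 185, 209, 230, 245, 247, 250, 289, 297.
n = 16.
r = (70/100)·(16 + 1) = 11.9.
Rank 11 is 230 and rank 12 is 245.
Interpolate: 230 + 0.9·(245 − 230) = 230 + 0.9·15 = 243.5.

243.50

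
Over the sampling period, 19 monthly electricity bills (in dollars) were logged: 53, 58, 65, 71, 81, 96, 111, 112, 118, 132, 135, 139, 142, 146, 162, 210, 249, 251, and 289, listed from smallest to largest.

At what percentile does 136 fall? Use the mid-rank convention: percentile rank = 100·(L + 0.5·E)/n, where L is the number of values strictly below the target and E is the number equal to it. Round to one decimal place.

Count below 136: L = 11; count equal: E = 0; n = 19.
Percentile rank = 100·(11 + 0.5·0)/19 = 100·11/19 = 57.89.

57.9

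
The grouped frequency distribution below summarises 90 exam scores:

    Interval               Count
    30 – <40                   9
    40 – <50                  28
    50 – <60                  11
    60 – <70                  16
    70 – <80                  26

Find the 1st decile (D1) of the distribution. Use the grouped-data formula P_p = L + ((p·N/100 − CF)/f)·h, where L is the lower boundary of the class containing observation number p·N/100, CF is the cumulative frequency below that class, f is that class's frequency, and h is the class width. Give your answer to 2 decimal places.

40.00

N = 90; target position k = 10/100 · 90 = 9.
Cumulative frequencies: 9, 37, 48, 64, 90.
Observation 9 falls in the class 30 – <40.
L = 30, CF = 0, f = 9, h = 10.
P10 = 30 + ((9 − 0)/9)·10 = 30 + 10 = 40.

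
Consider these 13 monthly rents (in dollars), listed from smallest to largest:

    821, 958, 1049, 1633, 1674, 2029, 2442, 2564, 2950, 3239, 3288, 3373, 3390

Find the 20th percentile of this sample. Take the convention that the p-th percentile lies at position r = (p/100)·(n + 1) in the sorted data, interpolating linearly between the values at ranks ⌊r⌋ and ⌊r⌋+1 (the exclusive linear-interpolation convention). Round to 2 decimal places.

n = 13.
r = (20/100)·(13 + 1) = 2.8.
Rank 2 is 958 and rank 3 is 1049.
Interpolate: 958 + 0.8·(1049 − 958) = 958 + 0.8·91 = 1030.8.

1030.80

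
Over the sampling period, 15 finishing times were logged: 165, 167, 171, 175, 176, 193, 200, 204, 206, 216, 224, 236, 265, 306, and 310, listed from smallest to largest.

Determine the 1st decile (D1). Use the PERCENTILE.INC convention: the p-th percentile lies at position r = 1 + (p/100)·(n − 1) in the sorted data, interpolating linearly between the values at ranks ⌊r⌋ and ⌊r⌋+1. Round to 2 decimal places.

n = 15.
r = 1 + (10/100)·(15 − 1) = 1 + 1.4 = 2.4.
Rank 2 is 167 and rank 3 is 171.
Interpolate: 167 + 0.4·(171 − 167) = 167 + 0.4·4 = 168.6.

168.60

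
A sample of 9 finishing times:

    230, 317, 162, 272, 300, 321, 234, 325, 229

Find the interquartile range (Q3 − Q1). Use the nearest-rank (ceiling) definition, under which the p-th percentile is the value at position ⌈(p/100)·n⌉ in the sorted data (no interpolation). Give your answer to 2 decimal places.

87.00

Sorted: 162, 229, 230, 234, 272, 300, 317, 321, 325.
n = 9.
P25: rank ⌈25/100·9⌉ = 3 → 230.
P75: rank ⌈75/100·9⌉ = 7 → 317.
Difference: 317 − 230 = 87.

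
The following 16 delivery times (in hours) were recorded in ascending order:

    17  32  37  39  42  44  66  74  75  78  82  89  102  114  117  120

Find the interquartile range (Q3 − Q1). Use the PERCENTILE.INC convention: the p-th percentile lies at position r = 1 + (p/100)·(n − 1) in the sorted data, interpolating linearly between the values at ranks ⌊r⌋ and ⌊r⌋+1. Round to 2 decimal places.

51.00

n = 16.
P25: r = 4.75; ranks 4–5 are 39, 42; interpolating gives 41.25.
P75: r = 12.25; ranks 12–13 are 89, 102; interpolating gives 92.25.
Difference: 92.25 − 41.25 = 51.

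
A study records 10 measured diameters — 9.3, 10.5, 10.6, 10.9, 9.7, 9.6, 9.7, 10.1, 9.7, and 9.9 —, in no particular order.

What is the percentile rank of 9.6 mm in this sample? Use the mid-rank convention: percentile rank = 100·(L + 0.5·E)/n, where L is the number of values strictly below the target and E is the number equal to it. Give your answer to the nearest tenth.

15.0

Sorted: 9.3, 9.6, 9.7, 9.7, 9.7, 9.9, 10.1, 10.5, 10.6, 10.9.
Count below 9.6: L = 1; count equal: E = 1; n = 10.
Percentile rank = 100·(1 + 0.5·1)/10 = 100·1.5/10 = 15.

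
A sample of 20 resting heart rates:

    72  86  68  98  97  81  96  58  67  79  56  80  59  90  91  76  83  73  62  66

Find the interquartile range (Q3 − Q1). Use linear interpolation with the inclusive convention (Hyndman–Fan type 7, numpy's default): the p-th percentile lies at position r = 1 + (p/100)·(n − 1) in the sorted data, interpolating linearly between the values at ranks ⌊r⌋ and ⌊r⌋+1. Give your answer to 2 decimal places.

20.25

Sorted: 56, 58, 59, 62, 66, 67, 68, 72, 73, 76, 79, 80, 81, 83, 86, 90, 91, 96, 97, 98.
n = 20.
P25: r = 5.75; ranks 5–6 are 66, 67; interpolating gives 66.75.
P75: r = 15.25; ranks 15–16 are 86, 90; interpolating gives 87.
Difference: 87 − 66.75 = 20.25.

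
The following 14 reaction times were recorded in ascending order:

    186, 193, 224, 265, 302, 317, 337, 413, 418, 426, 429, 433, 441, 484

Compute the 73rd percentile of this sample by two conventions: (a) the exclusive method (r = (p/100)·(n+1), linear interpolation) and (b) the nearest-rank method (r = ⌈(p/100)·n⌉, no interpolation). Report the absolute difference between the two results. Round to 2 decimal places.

0.15

n = 14.
(a) r = 10.95; between ranks 10 (426) and 11 (429): 428.85.
(b) the nearest-rank method: rank 11 → 429.
|428.85 − 429| = 0.15.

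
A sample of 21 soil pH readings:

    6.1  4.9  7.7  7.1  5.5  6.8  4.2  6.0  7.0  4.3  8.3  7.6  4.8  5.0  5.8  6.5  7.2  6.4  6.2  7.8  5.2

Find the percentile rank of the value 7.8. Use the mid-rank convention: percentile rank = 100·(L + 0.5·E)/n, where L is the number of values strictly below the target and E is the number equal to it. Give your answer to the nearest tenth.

92.9

Sorted: 4.2, 4.3, 4.8, 4.9, 5.0, 5.2, 5.5, 5.8, 6.0, 6.1, 6.2, 6.4, 6.5, 6.8, 7.0, 7.1, 7.2, 7.6, 7.7, 7.8, 8.3.
Count below 7.8: L = 19; count equal: E = 1; n = 21.
Percentile rank = 100·(19 + 0.5·1)/21 = 100·19.5/21 = 92.86.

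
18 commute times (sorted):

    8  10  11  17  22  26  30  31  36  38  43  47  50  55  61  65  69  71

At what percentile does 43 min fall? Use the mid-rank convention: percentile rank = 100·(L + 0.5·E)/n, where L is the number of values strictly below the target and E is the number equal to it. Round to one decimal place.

Count below 43: L = 10; count equal: E = 1; n = 18.
Percentile rank = 100·(10 + 0.5·1)/18 = 100·10.5/18 = 58.33.

58.3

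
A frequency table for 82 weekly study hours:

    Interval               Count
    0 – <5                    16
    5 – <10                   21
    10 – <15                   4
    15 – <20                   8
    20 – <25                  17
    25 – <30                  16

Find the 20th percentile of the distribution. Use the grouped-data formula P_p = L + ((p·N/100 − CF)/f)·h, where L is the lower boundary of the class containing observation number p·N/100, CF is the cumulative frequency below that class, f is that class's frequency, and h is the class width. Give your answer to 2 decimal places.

5.10

N = 82; target position k = 20/100 · 82 = 16.4.
Cumulative frequencies: 16, 37, 41, 49, 66, 82.
Observation 16.4 falls in the class 5 – <10.
L = 5, CF = 16, f = 21, h = 5.
P20 = 5 + ((16.4 − 16)/21)·5 = 5 + 0.0952381 = 5.09524.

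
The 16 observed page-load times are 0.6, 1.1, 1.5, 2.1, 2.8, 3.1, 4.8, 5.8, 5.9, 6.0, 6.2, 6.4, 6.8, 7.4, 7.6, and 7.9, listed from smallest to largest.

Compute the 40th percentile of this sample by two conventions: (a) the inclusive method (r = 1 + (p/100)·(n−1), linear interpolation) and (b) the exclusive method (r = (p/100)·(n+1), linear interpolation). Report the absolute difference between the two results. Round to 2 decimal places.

n = 16.
(a) r = 7 → value at rank 7 = 4.8.
(b) r = 6.8; between ranks 6 (3.1) and 7 (4.8): 4.46.
|4.8 − 4.46| = 0.34.

0.34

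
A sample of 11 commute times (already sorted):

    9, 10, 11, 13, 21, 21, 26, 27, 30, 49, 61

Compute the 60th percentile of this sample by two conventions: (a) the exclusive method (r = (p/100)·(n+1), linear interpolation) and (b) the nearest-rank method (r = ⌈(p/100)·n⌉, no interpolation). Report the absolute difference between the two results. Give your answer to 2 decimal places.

n = 11.
(a) r = 7.2; between ranks 7 (26) and 8 (27): 26.2.
(b) the nearest-rank method: rank 7 → 26.
|26.2 − 26| = 0.2.

0.20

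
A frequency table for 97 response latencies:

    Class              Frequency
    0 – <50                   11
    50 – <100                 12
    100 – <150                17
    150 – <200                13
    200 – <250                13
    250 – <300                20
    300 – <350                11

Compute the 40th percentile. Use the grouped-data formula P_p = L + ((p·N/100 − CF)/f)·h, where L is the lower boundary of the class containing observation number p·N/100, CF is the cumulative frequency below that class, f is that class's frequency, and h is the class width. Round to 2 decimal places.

N = 97; target position k = 40/100 · 97 = 38.8.
Cumulative frequencies: 11, 23, 40, 53, 66, 86, 97.
Observation 38.8 falls in the class 100 – <150.
L = 100, CF = 23, f = 17, h = 50.
P40 = 100 + ((38.8 − 23)/17)·50 = 100 + 46.4706 = 146.471.

146.47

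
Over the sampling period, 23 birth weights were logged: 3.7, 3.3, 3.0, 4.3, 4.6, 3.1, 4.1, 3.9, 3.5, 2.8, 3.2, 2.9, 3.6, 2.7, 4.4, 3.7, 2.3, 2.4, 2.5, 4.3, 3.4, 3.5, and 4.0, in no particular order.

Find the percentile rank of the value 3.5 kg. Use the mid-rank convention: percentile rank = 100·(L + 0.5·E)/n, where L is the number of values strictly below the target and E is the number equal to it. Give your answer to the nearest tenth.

52.2

Sorted: 2.3, 2.4, 2.5, 2.7, 2.8, 2.9, 3.0, 3.1, 3.2, 3.3, 3.4, 3.5, 3.5, 3.6, 3.7, 3.7, 3.9, 4.0, 4.1, 4.3, 4.3, 4.4, 4.6.
Count below 3.5: L = 11; count equal: E = 2; n = 23.
Percentile rank = 100·(11 + 0.5·2)/23 = 100·12/23 = 52.17.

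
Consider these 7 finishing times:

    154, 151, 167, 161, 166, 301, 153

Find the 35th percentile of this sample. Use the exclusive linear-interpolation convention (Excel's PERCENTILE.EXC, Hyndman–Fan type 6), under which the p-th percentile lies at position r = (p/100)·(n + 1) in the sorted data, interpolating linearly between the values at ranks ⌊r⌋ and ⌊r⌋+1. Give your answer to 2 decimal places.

Sorted: 151, 153, 154, 161, 166, 167, 301.
n = 7.
r = (35/100)·(7 + 1) = 2.8.
Rank 2 is 153 and rank 3 is 154.
Interpolate: 153 + 0.8·(154 − 153) = 153 + 0.8·1 = 153.8.

153.80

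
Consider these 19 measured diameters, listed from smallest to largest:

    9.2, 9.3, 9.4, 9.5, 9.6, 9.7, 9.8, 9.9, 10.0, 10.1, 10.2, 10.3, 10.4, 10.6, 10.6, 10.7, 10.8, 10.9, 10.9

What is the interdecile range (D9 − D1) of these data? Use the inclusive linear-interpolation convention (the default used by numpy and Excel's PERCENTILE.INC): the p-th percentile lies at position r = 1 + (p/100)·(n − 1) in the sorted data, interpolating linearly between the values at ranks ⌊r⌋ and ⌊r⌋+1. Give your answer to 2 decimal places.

n = 19.
P10: r = 2.8; ranks 2–3 are 9.3, 9.4; interpolating gives 9.38.
P90: r = 17.2; ranks 17–18 are 10.8, 10.9; interpolating gives 10.82.
Difference: 10.82 − 9.38 = 1.44.

1.44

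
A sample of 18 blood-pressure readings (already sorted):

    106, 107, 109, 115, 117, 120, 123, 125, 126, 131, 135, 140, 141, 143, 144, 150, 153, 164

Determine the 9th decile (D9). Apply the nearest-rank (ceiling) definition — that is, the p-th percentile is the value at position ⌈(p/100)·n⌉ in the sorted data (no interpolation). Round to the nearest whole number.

n = 18.
Position = ⌈90/100 · 18⌉ = ⌈16.2⌉ = 17.
The value at rank 17 is 153.

153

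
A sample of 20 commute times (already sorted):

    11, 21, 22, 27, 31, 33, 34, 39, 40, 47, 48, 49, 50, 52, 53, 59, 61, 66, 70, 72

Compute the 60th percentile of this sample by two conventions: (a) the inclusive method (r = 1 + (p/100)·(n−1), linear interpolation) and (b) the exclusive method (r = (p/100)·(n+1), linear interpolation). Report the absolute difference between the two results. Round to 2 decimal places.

n = 20.
(a) r = 12.4; between ranks 12 (49) and 13 (50): 49.4.
(b) r = 12.6; between ranks 12 (49) and 13 (50): 49.6.
|49.4 − 49.6| = 0.2.

0.20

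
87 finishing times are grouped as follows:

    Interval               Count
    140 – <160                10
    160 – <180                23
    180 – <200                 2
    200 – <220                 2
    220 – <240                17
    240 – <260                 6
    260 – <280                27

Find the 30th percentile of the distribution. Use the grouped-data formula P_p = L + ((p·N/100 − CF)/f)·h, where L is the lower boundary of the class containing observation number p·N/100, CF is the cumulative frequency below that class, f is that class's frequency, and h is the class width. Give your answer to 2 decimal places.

174.00

N = 87; target position k = 30/100 · 87 = 26.1.
Cumulative frequencies: 10, 33, 35, 37, 54, 60, 87.
Observation 26.1 falls in the class 160 – <180.
L = 160, CF = 10, f = 23, h = 20.
P30 = 160 + ((26.1 − 10)/23)·20 = 160 + 14 = 174.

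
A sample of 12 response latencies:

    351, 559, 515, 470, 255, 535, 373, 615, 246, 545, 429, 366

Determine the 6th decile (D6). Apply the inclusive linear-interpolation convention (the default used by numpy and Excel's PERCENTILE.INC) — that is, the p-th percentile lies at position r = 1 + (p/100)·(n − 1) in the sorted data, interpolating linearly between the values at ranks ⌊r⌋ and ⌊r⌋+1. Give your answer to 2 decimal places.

497.00

Sorted: 246, 255, 351, 366, 373, 429, 470, 515, 535, 545, 559, 615.
n = 12.
r = 1 + (60/100)·(12 − 1) = 1 + 6.6 = 7.6.
Rank 7 is 470 and rank 8 is 515.
Interpolate: 470 + 0.6·(515 − 470) = 470 + 0.6·45 = 497.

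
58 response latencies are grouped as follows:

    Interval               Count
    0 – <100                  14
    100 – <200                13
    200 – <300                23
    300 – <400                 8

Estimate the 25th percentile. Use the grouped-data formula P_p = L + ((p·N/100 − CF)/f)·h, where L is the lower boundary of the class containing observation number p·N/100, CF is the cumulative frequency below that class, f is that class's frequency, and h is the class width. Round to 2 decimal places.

N = 58; target position k = 25/100 · 58 = 14.5.
Cumulative frequencies: 14, 27, 50, 58.
Observation 14.5 falls in the class 100 – <200.
L = 100, CF = 14, f = 13, h = 100.
P25 = 100 + ((14.5 − 14)/13)·100 = 100 + 3.84615 = 103.846.

103.85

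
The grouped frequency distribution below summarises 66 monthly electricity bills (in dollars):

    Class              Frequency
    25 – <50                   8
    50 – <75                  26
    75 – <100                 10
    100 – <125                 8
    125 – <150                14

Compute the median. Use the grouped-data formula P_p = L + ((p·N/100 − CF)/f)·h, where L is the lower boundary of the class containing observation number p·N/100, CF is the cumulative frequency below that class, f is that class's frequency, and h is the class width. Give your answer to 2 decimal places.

74.04

N = 66; target position k = 50/100 · 66 = 33.
Cumulative frequencies: 8, 34, 44, 52, 66.
Observation 33 falls in the class 50 – <75.
L = 50, CF = 8, f = 26, h = 25.
P50 = 50 + ((33 − 8)/26)·25 = 50 + 24.0385 = 74.0385.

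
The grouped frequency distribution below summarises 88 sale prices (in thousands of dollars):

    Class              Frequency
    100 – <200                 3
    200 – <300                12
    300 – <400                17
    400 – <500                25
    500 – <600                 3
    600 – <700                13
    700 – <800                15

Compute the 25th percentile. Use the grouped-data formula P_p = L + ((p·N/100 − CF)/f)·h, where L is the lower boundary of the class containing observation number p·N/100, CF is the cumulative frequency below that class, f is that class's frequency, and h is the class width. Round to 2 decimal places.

341.18

N = 88; target position k = 25/100 · 88 = 22.
Cumulative frequencies: 3, 15, 32, 57, 60, 73, 88.
Observation 22 falls in the class 300 – <400.
L = 300, CF = 15, f = 17, h = 100.
P25 = 300 + ((22 − 15)/17)·100 = 300 + 41.1765 = 341.176.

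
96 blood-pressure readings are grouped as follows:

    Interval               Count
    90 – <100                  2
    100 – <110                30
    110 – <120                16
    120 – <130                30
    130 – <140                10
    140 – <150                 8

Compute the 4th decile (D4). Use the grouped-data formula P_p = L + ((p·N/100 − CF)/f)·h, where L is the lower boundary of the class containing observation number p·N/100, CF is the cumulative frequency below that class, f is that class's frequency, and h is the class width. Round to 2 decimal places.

N = 96; target position k = 40/100 · 96 = 38.4.
Cumulative frequencies: 2, 32, 48, 78, 88, 96.
Observation 38.4 falls in the class 110 – <120.
L = 110, CF = 32, f = 16, h = 10.
P40 = 110 + ((38.4 − 32)/16)·10 = 110 + 4 = 114.

114.00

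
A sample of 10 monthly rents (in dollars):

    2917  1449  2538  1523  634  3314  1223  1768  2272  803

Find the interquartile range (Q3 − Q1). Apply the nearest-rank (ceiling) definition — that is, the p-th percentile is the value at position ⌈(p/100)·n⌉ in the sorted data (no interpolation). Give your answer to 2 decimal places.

Sorted: 634, 803, 1223, 1449, 1523, 1768, 2272, 2538, 2917, 3314.
n = 10.
P25: rank ⌈25/100·10⌉ = 3 → 1223.
P75: rank ⌈75/100·10⌉ = 8 → 2538.
Difference: 2538 − 1223 = 1315.

1315.00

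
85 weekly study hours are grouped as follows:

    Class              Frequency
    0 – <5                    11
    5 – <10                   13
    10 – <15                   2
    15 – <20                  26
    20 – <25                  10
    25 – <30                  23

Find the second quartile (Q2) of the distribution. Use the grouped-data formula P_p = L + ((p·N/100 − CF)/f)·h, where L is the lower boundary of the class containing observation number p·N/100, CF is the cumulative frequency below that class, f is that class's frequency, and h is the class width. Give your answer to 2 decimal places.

18.17

N = 85; target position k = 50/100 · 85 = 42.5.
Cumulative frequencies: 11, 24, 26, 52, 62, 85.
Observation 42.5 falls in the class 15 – <20.
L = 15, CF = 26, f = 26, h = 5.
P50 = 15 + ((42.5 − 26)/26)·5 = 15 + 3.17308 = 18.1731.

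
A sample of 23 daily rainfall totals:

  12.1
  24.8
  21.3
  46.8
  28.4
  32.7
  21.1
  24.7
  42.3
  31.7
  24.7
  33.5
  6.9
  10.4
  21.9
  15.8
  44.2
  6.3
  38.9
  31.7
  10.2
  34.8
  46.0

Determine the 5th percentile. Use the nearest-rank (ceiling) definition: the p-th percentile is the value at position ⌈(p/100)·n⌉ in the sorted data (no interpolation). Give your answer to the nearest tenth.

Sorted: 6.3, 6.9, 10.2, 10.4, 12.1, 15.8, 21.1, 21.3, 21.9, 24.7, 24.7, 24.8, 28.4, 31.7, 31.7, 32.7, 33.5, 34.8, 38.9, 42.3, 44.2, 46.0, 46.8.
n = 23.
Position = ⌈5/100 · 23⌉ = ⌈1.15⌉ = 2.
The value at rank 2 is 6.9.

6.9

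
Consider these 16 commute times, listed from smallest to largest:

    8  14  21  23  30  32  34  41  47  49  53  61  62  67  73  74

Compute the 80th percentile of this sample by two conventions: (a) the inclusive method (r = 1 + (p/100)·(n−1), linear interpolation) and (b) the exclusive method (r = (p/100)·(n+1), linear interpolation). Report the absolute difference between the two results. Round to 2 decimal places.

3.00

n = 16.
(a) r = 13 → value at rank 13 = 62.
(b) r = 13.6; between ranks 13 (62) and 14 (67): 65.
|62 − 65| = 3.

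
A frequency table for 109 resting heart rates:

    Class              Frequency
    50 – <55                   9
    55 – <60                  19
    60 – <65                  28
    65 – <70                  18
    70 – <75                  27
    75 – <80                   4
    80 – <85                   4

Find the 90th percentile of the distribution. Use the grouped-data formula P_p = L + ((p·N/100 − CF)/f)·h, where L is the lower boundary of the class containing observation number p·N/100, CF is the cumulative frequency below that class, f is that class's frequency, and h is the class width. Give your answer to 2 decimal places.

N = 109; target position k = 90/100 · 109 = 98.1.
Cumulative frequencies: 9, 28, 56, 74, 101, 105, 109.
Observation 98.1 falls in the class 70 – <75.
L = 70, CF = 74, f = 27, h = 5.
P90 = 70 + ((98.1 − 74)/27)·5 = 70 + 4.46296 = 74.463.

74.46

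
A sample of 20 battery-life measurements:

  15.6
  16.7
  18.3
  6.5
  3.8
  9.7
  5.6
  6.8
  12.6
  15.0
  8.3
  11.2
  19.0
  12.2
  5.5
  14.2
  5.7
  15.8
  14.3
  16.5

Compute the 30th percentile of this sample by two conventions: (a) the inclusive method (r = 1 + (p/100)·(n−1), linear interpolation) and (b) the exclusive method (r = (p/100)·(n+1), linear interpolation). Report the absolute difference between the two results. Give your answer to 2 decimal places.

Sorted: 3.8, 5.5, 5.6, 5.7, 6.5, 6.8, 8.3, 9.7, 11.2, 12.2, 12.6, 14.2, 14.3, 15.0, 15.6, 15.8, 16.5, 16.7, 18.3, 19.0.
n = 20.
(a) r = 6.7; between ranks 6 (6.8) and 7 (8.3): 7.85.
(b) r = 6.3; between ranks 6 (6.8) and 7 (8.3): 7.25.
|7.85 − 7.25| = 0.6.

0.60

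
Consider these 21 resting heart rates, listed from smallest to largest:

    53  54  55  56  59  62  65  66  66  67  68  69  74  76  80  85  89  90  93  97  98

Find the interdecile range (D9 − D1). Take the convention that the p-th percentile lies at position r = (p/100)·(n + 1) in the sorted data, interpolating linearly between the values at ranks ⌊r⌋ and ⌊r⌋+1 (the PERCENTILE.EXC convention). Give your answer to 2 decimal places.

n = 21.
P10: r = 2.2; ranks 2–3 are 54, 55; interpolating gives 54.2.
P90: r = 19.8; ranks 19–20 are 93, 97; interpolating gives 96.2.
Difference: 96.2 − 54.2 = 42.

42.00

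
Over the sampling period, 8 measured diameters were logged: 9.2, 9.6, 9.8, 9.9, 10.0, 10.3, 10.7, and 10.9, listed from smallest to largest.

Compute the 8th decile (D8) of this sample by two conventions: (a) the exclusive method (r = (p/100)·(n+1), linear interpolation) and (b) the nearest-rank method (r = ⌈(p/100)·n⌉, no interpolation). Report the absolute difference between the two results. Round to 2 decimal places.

n = 8.
(a) r = 7.2; between ranks 7 (10.7) and 8 (10.9): 10.74.
(b) the nearest-rank method: rank 7 → 10.7.
|10.74 − 10.7| = 0.04.

0.04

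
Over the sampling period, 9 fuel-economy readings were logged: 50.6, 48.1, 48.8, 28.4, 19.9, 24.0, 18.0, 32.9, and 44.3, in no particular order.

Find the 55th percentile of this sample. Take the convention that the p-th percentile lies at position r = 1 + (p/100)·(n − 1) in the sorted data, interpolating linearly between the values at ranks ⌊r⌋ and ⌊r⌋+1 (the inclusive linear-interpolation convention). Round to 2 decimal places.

Sorted: 18.0, 19.9, 24.0, 28.4, 32.9, 44.3, 48.1, 48.8, 50.6.
n = 9.
r = 1 + (55/100)·(9 − 1) = 1 + 4.4 = 5.4.
Rank 5 is 32.9 and rank 6 is 44.3.
Interpolate: 32.9 + 0.4·(44.3 − 32.9) = 32.9 + 0.4·11.4 = 37.46.

37.46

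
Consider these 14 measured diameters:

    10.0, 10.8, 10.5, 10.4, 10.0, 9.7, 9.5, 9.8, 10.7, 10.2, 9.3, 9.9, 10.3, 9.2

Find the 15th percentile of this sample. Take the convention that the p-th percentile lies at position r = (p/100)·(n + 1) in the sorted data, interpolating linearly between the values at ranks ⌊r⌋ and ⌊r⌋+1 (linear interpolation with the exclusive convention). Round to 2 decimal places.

Sorted: 9.2, 9.3, 9.5, 9.7, 9.8, 9.9, 10.0, 10.0, 10.2, 10.3, 10.4, 10.5, 10.7, 10.8.
n = 14.
r = (15/100)·(14 + 1) = 2.25.
Rank 2 is 9.3 and rank 3 is 9.5.
Interpolate: 9.3 + 0.25·(9.5 − 9.3) = 9.3 + 0.25·0.2 = 9.35.

9.35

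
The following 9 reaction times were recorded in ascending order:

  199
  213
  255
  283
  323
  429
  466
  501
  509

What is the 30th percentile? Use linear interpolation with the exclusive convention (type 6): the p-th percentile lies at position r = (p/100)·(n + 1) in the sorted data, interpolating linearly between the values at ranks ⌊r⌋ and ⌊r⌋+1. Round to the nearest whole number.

n = 9.
r = (30/100)·(9 + 1) = 3.
r is an integer, so P30 is the value at rank 3: 255.

255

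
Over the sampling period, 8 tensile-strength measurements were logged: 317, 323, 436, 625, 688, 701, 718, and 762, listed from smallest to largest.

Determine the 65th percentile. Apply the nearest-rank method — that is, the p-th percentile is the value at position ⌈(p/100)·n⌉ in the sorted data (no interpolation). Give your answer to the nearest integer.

n = 8.
Position = ⌈65/100 · 8⌉ = ⌈5.2⌉ = 6.
The value at rank 6 is 701.

701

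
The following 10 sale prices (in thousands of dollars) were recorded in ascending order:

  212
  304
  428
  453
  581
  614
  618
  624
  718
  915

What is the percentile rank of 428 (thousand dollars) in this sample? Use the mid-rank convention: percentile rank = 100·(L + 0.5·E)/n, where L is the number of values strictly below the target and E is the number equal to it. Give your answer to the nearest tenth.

25.0

Count below 428: L = 2; count equal: E = 1; n = 10.
Percentile rank = 100·(2 + 0.5·1)/10 = 100·2.5/10 = 25.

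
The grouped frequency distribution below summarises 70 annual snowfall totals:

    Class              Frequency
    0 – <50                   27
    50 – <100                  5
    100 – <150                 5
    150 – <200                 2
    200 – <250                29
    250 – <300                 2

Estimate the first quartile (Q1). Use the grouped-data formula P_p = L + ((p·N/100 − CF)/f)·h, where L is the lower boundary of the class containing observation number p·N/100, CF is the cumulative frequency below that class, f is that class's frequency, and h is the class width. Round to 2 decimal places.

32.41

N = 70; target position k = 25/100 · 70 = 17.5.
Cumulative frequencies: 27, 32, 37, 39, 68, 70.
Observation 17.5 falls in the class 0 – <50.
L = 0, CF = 0, f = 27, h = 50.
P25 = 0 + ((17.5 − 0)/27)·50 = 0 + 32.4074 = 32.4074.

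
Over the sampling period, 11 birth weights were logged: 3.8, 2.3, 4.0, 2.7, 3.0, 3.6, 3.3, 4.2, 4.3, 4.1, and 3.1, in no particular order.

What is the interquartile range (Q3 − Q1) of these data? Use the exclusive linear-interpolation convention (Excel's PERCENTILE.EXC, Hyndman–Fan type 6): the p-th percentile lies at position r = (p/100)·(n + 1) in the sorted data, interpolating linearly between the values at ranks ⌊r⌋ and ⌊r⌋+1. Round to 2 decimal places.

1.10

Sorted: 2.3, 2.7, 3.0, 3.1, 3.3, 3.6, 3.8, 4.0, 4.1, 4.2, 4.3.
n = 11.
P25: r = 3 (integer) → 3.
P75: r = 9 (integer) → 4.1.
Difference: 4.1 − 3 = 1.1.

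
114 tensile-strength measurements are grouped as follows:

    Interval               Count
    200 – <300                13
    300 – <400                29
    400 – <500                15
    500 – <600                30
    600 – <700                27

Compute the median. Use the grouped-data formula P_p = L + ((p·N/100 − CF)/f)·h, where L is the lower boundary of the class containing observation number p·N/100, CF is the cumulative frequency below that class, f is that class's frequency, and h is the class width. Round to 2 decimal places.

500.00

N = 114; target position k = 50/100 · 114 = 57.
Cumulative frequencies: 13, 42, 57, 87, 114.
Observation 57 falls in the class 400 – <500.
L = 400, CF = 42, f = 15, h = 100.
P50 = 400 + ((57 − 42)/15)·100 = 400 + 100 = 500.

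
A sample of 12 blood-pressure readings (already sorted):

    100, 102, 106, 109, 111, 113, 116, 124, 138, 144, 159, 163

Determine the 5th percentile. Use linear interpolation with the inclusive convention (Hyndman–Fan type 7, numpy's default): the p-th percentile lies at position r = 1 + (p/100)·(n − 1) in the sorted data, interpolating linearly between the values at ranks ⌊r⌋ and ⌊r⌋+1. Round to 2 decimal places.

101.10

n = 12.
r = 1 + (5/100)·(12 − 1) = 1 + 0.55 = 1.55.
Rank 1 is 100 and rank 2 is 102.
Interpolate: 100 + 0.55·(102 − 100) = 100 + 0.55·2 = 101.1.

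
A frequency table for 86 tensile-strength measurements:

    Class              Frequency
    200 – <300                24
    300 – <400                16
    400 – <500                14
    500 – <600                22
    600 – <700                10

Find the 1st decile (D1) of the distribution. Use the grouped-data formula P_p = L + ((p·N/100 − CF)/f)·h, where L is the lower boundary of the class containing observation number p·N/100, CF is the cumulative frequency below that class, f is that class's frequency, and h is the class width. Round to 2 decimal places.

235.83

N = 86; target position k = 10/100 · 86 = 8.6.
Cumulative frequencies: 24, 40, 54, 76, 86.
Observation 8.6 falls in the class 200 – <300.
L = 200, CF = 0, f = 24, h = 100.
P10 = 200 + ((8.6 − 0)/24)·100 = 200 + 35.8333 = 235.833.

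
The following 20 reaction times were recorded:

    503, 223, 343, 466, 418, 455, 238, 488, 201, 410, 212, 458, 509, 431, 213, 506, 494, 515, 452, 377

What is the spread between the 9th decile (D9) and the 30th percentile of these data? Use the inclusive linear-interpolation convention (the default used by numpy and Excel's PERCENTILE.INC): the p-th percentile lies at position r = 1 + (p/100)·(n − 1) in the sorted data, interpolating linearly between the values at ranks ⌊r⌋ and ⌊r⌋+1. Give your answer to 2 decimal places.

Sorted: 201, 212, 213, 223, 238, 343, 377, 410, 418, 431, 452, 455, 458, 466, 488, 494, 503, 506, 509, 515.
n = 20.
P30: r = 6.7; ranks 6–7 are 343, 377; interpolating gives 366.8.
P90: r = 18.1; ranks 18–19 are 506, 509; interpolating gives 506.3.
Difference: 506.3 − 366.8 = 139.5.

139.50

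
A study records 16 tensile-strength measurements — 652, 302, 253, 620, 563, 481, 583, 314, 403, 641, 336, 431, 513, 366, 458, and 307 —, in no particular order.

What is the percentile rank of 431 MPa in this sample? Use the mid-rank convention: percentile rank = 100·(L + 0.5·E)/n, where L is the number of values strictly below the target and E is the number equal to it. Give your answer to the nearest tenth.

46.9

Sorted: 253, 302, 307, 314, 336, 366, 403, 431, 458, 481, 513, 563, 583, 620, 641, 652.
Count below 431: L = 7; count equal: E = 1; n = 16.
Percentile rank = 100·(7 + 0.5·1)/16 = 100·7.5/16 = 46.88.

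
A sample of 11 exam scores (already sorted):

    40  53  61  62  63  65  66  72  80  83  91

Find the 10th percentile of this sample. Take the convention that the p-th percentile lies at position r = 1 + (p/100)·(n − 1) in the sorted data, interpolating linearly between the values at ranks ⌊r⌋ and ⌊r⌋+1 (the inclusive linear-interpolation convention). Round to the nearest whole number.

n = 11.
r = 1 + (10/100)·(11 − 1) = 1 + 1 = 2.
r is an integer, so P10 is the value at rank 2: 53.

53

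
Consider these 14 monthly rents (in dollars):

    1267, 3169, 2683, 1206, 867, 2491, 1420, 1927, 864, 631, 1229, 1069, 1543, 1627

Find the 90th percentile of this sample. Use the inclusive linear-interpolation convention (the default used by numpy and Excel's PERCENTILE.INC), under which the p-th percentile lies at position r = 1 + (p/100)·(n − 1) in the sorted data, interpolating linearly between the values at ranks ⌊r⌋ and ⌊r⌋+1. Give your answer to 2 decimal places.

Sorted: 631, 864, 867, 1069, 1206, 1229, 1267, 1420, 1543, 1627, 1927, 2491, 2683, 3169.
n = 14.
r = 1 + (90/100)·(14 − 1) = 1 + 11.7 = 12.7.
Rank 12 is 2491 and rank 13 is 2683.
Interpolate: 2491 + 0.7·(2683 − 2491) = 2491 + 0.7·192 = 2625.4.

2625.40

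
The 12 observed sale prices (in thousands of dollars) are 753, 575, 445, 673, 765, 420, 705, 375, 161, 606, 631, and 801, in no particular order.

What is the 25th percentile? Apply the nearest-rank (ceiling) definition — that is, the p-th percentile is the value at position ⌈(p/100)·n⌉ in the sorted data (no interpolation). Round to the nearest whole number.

420

Sorted: 161, 375, 420, 445, 575, 606, 631, 673, 705, 753, 765, 801.
n = 12.
Position = ⌈25/100 · 12⌉ = ⌈3⌉ = 3.
The value at rank 3 is 420.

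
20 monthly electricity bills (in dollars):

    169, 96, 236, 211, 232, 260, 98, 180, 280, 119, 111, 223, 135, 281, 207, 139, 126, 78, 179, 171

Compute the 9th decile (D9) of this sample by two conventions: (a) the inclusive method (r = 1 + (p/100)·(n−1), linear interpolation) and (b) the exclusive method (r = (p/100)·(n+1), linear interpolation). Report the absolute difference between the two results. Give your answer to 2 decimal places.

Sorted: 78, 96, 98, 111, 119, 126, 135, 139, 169, 171, 179, 180, 207, 211, 223, 232, 236, 260, 280, 281.
n = 20.
(a) r = 18.1; between ranks 18 (260) and 19 (280): 262.
(b) r = 18.9; between ranks 18 (260) and 19 (280): 278.
|262 − 278| = 16.

16.00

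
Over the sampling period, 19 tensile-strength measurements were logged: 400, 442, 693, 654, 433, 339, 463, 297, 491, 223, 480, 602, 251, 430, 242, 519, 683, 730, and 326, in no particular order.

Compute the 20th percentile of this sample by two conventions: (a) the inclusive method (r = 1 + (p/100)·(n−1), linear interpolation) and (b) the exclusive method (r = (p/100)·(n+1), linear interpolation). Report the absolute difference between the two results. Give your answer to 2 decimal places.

17.40

Sorted: 223, 242, 251, 297, 326, 339, 400, 430, 433, 442, 463, 480, 491, 519, 602, 654, 683, 693, 730.
n = 19.
(a) r = 4.6; between ranks 4 (297) and 5 (326): 314.4.
(b) r = 4 → value at rank 4 = 297.
|314.4 − 297| = 17.4.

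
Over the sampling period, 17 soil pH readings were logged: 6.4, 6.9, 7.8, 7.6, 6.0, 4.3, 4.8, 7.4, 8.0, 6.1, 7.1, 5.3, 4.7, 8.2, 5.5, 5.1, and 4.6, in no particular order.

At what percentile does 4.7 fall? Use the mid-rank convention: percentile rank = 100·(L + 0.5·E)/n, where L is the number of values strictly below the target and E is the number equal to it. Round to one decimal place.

14.7

Sorted: 4.3, 4.6, 4.7, 4.8, 5.1, 5.3, 5.5, 6.0, 6.1, 6.4, 6.9, 7.1, 7.4, 7.6, 7.8, 8.0, 8.2.
Count below 4.7: L = 2; count equal: E = 1; n = 17.
Percentile rank = 100·(2 + 0.5·1)/17 = 100·2.5/17 = 14.71.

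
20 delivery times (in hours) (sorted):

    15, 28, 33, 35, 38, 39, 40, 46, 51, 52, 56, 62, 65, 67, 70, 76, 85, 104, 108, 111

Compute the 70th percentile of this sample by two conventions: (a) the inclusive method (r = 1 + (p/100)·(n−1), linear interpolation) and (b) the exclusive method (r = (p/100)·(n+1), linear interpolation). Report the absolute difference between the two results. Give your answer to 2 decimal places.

n = 20.
(a) r = 14.3; between ranks 14 (67) and 15 (70): 67.9.
(b) r = 14.7; between ranks 14 (67) and 15 (70): 69.1.
|67.9 − 69.1| = 1.2.

1.20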